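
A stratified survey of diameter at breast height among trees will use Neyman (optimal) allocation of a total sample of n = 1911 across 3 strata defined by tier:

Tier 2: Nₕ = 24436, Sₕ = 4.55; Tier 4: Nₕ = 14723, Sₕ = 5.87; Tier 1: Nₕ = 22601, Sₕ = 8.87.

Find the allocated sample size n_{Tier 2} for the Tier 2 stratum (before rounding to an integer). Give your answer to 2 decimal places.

Neyman allocation: nₕ = n·NₕSₕ / Σⱼ NⱼSⱼ.
Σ NⱼSⱼ = 24436·4.55 + 14723·5.87 + 22601·8.87 = 398078.68.
n_{Tier 2} = 1911·24436·4.55 / 398078.68 = 533.74.

533.74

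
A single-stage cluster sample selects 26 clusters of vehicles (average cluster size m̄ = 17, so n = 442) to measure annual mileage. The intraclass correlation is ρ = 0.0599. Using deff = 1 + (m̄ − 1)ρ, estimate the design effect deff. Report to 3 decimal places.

deff = 1 + (17 − 1)·0.0599 = 1 + 0.9584 = 1.9584.

1.958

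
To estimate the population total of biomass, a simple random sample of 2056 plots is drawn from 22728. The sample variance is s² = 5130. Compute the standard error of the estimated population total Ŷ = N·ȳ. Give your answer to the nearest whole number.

34239

Var(Ŷ) = N²·Var(ȳ) = N²·(1 − n/N)·s²/n.
f = 2056/22728 = 0.09046111; Var(ȳ) = 0.90953889·5130/2056 = 2.2694234.
Var(Ŷ) = 22728² · 2.2694234 = 1.1722979 × 10^9.
SE(Ŷ) = √(1.1722979 × 10^9) = 34239.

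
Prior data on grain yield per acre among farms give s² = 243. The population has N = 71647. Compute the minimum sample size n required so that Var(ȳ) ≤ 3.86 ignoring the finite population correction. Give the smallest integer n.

63

Without fpc, n₀ = s²/D = 243/3.86 = 62.9534.
Rounding up, n = 63.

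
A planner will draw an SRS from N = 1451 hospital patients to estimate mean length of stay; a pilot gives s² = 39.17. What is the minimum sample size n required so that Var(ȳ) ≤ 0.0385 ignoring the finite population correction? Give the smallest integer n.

1018

Without fpc, n₀ = s²/D = 39.17/0.0385 = 1017.4026.
Rounding up, n = 1018.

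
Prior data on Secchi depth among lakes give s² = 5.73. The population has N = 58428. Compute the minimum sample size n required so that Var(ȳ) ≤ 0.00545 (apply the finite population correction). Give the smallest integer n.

Without fpc, n₀ = s²/D = 5.73/0.00545 = 1051.3761.
With fpc, (1 − n/N)·s²/n ≤ D requires n ≥ n₀/(1 + n₀/N) = 1051.3761/(1 + 1051.3761/58428) = 1032.7916.
Rounding up, n = 1033.

1033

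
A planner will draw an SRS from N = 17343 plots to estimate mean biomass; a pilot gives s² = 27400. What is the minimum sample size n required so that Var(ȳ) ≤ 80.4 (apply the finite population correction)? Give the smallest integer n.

335

Without fpc, n₀ = s²/D = 27400/80.4 = 340.7960.
With fpc, (1 − n/N)·s²/n ≤ D requires n ≥ n₀/(1 + n₀/N) = 340.7960/(1 + 340.7960/17343) = 334.2283.
Rounding up, n = 335.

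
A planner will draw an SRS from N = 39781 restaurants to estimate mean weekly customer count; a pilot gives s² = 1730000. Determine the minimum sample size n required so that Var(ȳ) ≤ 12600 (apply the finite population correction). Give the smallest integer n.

Without fpc, n₀ = s²/D = 1730000/12600 = 137.3016.
With fpc, (1 − n/N)·s²/n ≤ D requires n ≥ n₀/(1 + n₀/N) = 137.3016/(1 + 137.3016/39781) = 136.8293.
Rounding up, n = 137.

137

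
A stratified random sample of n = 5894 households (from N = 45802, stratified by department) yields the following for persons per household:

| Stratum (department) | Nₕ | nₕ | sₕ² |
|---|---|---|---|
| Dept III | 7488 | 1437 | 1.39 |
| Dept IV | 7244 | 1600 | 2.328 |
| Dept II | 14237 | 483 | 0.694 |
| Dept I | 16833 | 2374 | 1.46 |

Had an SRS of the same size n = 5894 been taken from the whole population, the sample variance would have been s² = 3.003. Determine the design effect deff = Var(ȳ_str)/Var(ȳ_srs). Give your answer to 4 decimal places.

Var(ȳ_str) = Σ Wₕ²(1−fₕ)sₕ²/nₕ with Wₕ = Nₕ/45802:
  Dept III: (7488/45802)²·(1−1437/7488)·1.39/1437 = 2.0892102 × 10^-5
  Dept IV: (7244/45802)²·(1−1600/7244)·2.328/1600 = 2.8356952 × 10^-5
  Dept II: (14237/45802)²·(1−483/14237)·0.694/483 = 1.341192 × 10^-4
  Dept I: (16833/45802)²·(1−2374/16833)·1.46/2374 = 7.1351488 × 10^-5
  → Var(ȳ_str) = 2.5471974 × 10^-4.
Var(ȳ_srs) = (1 − 5894/45802)·3.003/5894 = 4.4393637 × 10^-4.
deff = (2.5471974 × 10^-4) / (4.4393637 × 10^-4) = 0.5738.

0.5738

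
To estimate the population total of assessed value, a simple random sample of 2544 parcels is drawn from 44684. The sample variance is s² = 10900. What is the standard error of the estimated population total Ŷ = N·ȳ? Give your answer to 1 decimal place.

Var(Ŷ) = N²·Var(ȳ) = N²·(1 − n/N)·s²/n.
f = 2544/44684 = 0.05693313; Var(ȳ) = 0.94306687·10900/2544 = 4.040656.
Var(Ŷ) = 44684² · 4.040656 = 8.0678156 × 10^9.
SE(Ŷ) = √(8.0678156 × 10^9) = 89821.0.

89821.0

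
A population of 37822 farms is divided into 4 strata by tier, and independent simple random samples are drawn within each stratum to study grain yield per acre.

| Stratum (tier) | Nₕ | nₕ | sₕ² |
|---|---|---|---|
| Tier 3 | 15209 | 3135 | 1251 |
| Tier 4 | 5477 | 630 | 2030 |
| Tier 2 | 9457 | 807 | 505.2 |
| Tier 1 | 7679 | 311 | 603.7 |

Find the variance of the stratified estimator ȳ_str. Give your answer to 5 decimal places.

0.22360

Var(ȳ_str) = Σₕ Wₕ²(1 − fₕ)sₕ²/nₕ with Wₕ = Nₕ/N, N = 37822.
Tier 3: Wₕ = 0.40212046; term = 0.40212046²·(1 − 0.20612795)·1251/3135 = 0.051225076.
Tier 4: Wₕ = 0.14480990; term = 0.14480990²·(1 − 0.11502647)·2030/630 = 0.059797395.
Tier 2: Wₕ = 0.25003966; term = 0.25003966²·(1 − 0.08533362)·505.2/807 = 0.035798953.
Tier 1: Wₕ = 0.20302998; term = 0.20302998²·(1 − 0.04050007)·603.7/311 = 0.076776108.
Sum = 0.22359753.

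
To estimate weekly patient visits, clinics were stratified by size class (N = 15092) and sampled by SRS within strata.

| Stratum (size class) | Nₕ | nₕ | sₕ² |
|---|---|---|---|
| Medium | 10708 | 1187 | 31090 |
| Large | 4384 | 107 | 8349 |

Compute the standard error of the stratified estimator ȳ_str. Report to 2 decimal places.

4.26

Var(ȳ_str) = Σₕ Wₕ²(1 − fₕ)sₕ²/nₕ with Wₕ = Nₕ/N, N = 15092.
Medium: Wₕ = 0.70951497; term = 0.70951497²·(1 − 0.11085170)·31090/1187 = 11.723771.
Large: Wₕ = 0.29048503; term = 0.29048503²·(1 − 0.02440693)·8349/107 = 6.4234284.
Sum = 18.147199.
SE = √(18.147199) = 4.26.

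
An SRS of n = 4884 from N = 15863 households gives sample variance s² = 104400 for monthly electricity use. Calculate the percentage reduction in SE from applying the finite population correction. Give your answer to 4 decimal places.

f = n/N = 4884/15863 = 0.30788628.
SE_no-fpc = √(s²/n) = 4.6234101; SE_fpc = √((1−f)s²/n) = 3.8463708.
Ratio = √(1−f) = 0.83193373. Reduction = 100·(1 − 0.83193373) = 16.8066%.

16.8066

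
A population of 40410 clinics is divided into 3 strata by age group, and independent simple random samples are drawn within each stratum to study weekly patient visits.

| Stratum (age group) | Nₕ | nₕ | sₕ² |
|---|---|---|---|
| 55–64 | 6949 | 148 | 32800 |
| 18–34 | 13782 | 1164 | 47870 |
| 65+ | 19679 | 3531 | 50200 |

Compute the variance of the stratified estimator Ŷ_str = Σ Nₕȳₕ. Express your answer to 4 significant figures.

2.214 × 10^10

Var(Ŷ_str) = Σₕ Nₕ²(1 − fₕ)sₕ²/nₕ.
55–64: 6949²·(1 − 148/6949)·32800/148 = 1.0473871 × 10^10.
18–34: 13782²·(1 − 1164/13782)·47870/1164 = 7.1517647 × 10^9.
65+: 19679²·(1 − 3531/19679)·50200/3531 = 4.517808 × 10^9.
Sum = 2.2143444 × 10^10.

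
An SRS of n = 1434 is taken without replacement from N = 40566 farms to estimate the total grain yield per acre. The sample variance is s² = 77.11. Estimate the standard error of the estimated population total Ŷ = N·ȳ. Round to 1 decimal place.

Var(Ŷ) = N²·Var(ȳ) = N²·(1 − n/N)·s²/n.
f = 1434/40566 = 0.03534980; Var(ȳ) = 0.96465020·77.11/1434 = 0.051871811.
Var(Ŷ) = 40566² · 0.051871811 = 8.5360271 × 10^7.
SE(Ŷ) = √(8.5360271 × 10^7) = 9239.1.

9239.1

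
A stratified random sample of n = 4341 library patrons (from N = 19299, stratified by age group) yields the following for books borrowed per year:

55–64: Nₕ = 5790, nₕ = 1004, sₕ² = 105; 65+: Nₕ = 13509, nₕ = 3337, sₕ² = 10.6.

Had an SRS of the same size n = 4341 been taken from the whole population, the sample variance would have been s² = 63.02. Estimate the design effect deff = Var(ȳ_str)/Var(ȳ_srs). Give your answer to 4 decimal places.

0.7957

Var(ȳ_str) = Σ Wₕ²(1−fₕ)sₕ²/nₕ with Wₕ = Nₕ/19299:
  55–64: (5790/19299)²·(1−1004/5790)·105/1004 = 0.0077810325
  65+: (13509/19299)²·(1−3337/13509)·10.6/3337 = 0.0011719514
  → Var(ȳ_str) = 0.0089529839.
Var(ȳ_srs) = (1 − 4341/19299)·63.02/4341 = 0.011251938.
deff = 0.0089529839 / 0.011251938 = 0.7957.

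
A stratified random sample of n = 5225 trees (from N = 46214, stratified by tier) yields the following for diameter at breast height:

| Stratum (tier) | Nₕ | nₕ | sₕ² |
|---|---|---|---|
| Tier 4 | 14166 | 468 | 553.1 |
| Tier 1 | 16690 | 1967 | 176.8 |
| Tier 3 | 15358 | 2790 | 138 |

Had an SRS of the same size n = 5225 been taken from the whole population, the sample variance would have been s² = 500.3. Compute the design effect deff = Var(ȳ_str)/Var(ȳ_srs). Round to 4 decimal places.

Var(ȳ_str) = Σ Wₕ²(1−fₕ)sₕ²/nₕ with Wₕ = Nₕ/46214:
  Tier 4: (14166/46214)²·(1−468/14166)·553.1/468 = 0.10737794
  Tier 1: (16690/46214)²·(1−1967/16690)·176.8/1967 = 0.010341497
  Tier 3: (15358/46214)²·(1−2790/15358)·138/2790 = 0.0044702169
  → Var(ȳ_str) = 0.12218965.
Var(ȳ_srs) = (1 − 5225/46214)·500.3/5225 = 0.084925472.
deff = 0.12218965 / 0.084925472 = 1.4388.

1.4388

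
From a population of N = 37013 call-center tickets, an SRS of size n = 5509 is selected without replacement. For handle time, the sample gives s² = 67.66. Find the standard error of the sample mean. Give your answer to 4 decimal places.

0.1022

Under SRS without replacement, Var(ȳ) = (1 − f)·s²/n with f = n/N = 5509/37013 = 0.14883960.
Var(ȳ) = (1 − 0.14883960)·67.66/5509 = 0.85116040·0.012281721 = 0.010453714.
SE(ȳ) = √(0.010453714) = 0.1022.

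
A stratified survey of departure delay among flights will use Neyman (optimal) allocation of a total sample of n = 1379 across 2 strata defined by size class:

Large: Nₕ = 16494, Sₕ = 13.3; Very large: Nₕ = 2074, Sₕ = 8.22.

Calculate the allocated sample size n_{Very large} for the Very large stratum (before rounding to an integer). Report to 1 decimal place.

Neyman allocation: nₕ = n·NₕSₕ / Σⱼ NⱼSⱼ.
Σ NⱼSⱼ = 16494·13.3 + 2074·8.22 = 236418.48.
n_{Very large} = 1379·2074·8.22 / 236418.48 = 99.4.

99.4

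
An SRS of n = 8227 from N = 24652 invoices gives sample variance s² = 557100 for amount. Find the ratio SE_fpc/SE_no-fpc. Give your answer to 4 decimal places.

f = n/N = 8227/24652 = 0.33372546.
SE_no-fpc = √(s²/n) = 8.2289767; SE_fpc = √((1−f)s²/n) = 6.716955.
Ratio = √(1−f) = 0.81625642.

0.8163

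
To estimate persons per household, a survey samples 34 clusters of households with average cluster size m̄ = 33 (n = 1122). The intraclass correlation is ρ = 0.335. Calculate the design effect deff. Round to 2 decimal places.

11.72

deff = 1 + (33 − 1)·0.335 = 1 + 10.72 = 11.72.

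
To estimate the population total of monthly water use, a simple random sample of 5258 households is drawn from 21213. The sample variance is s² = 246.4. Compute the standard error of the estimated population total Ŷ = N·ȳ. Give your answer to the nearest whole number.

3983

Var(Ŷ) = N²·Var(ȳ) = N²·(1 − n/N)·s²/n.
f = 5258/21213 = 0.24786687; Var(ȳ) = 0.75213313·246.4/5258 = 0.035246406.
Var(Ŷ) = 21213² · 0.035246406 = 1.5860578 × 10^7.
SE(Ŷ) = √(1.5860578 × 10^7) = 3983.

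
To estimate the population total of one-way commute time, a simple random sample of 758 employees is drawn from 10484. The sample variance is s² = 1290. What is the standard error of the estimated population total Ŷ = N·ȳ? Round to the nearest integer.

13173

Var(Ŷ) = N²·Var(ȳ) = N²·(1 − n/N)·s²/n.
f = 758/10484 = 0.07230065; Var(ȳ) = 0.92769935·1290/758 = 1.5788023.
Var(Ŷ) = 10484² · 1.5788023 = 1.7353288 × 10^8.
SE(Ŷ) = √(1.7353288 × 10^8) = 13173.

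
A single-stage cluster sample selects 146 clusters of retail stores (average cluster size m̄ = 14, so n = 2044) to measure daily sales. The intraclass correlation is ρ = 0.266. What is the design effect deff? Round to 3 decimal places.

deff = 1 + (14 − 1)·0.266 = 1 + 3.458 = 4.458.

4.458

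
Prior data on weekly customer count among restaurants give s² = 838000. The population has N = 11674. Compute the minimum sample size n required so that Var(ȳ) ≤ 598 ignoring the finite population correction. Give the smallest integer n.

1402

Without fpc, n₀ = s²/D = 838000/598 = 1401.3378.
Rounding up, n = 1402.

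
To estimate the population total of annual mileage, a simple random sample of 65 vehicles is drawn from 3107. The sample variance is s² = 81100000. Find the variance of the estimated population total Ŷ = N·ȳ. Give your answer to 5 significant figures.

Var(Ŷ) = N²·Var(ȳ) = N²·(1 − n/N)·s²/n.
f = 65/3107 = 0.02092050; Var(ȳ) = 0.97907950·81100000/65 = 1.22159 × 10^6.
Var(Ŷ) = 3107² · (1.22159 × 10^6) = 1.1792557 × 10^13.

1.1793 × 10^13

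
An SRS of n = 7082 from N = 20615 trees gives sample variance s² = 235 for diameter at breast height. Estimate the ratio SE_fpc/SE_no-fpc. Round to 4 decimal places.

0.8102

f = n/N = 7082/20615 = 0.34353626.
SE_no-fpc = √(s²/n) = 0.18216124; SE_fpc = √((1−f)s²/n) = 0.1475915.
Ratio = √(1−f) = 0.81022450.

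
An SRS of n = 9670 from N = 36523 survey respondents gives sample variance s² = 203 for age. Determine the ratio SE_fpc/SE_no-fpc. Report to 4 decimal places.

f = n/N = 9670/36523 = 0.26476467.
SE_no-fpc = √(s²/n) = 0.14488879; SE_fpc = √((1−f)s²/n) = 0.12423614.
Ratio = √(1−f) = 0.85745865.

0.8575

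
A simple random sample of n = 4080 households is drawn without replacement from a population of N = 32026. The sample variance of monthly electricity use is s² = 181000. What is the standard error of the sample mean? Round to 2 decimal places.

Under SRS without replacement, Var(ȳ) = (1 − f)·s²/n with f = n/N = 4080/32026 = 0.12739649.
Var(ȳ) = (1 − 0.12739649)·181000/4080 = 0.87260351·44.362745 = 38.711087.
SE(ȳ) = √(38.711087) = 6.22.

6.22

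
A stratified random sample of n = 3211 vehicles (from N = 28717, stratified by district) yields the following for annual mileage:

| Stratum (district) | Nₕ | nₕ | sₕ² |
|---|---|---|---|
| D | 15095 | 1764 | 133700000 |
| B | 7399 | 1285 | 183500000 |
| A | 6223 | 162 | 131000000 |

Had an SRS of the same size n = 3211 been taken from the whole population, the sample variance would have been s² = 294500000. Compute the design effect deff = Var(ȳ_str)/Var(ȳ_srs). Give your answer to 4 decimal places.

Var(ȳ_str) = Σ Wₕ²(1−fₕ)sₕ²/nₕ with Wₕ = Nₕ/28717:
  D: (15095/28717)²·(1−1764/15095)·133700000/1764 = 18494.838
  B: (7399/28717)²·(1−1285/7399)·183500000/1285 = 7833.4534
  A: (6223/28717)²·(1−162/6223)·131000000/162 = 36984.711
  → Var(ȳ_str) = 63313.002.
Var(ȳ_srs) = (1 − 3211/28717)·294500000/3211 = 81460.727.
deff = 63313.002 / 81460.727 = 0.7772.

0.7772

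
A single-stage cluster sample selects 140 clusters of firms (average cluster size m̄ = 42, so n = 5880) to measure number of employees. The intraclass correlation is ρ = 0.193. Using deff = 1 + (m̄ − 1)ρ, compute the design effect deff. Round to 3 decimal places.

8.913

deff = 1 + (42 − 1)·0.193 = 1 + 7.913 = 8.913.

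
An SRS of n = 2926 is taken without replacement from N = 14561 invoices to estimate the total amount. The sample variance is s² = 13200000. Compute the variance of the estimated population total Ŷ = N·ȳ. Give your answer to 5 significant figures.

Var(Ŷ) = N²·Var(ȳ) = N²·(1 − n/N)·s²/n.
f = 2926/14561 = 0.20094774; Var(ȳ) = 0.79905226·13200000/2926 = 3604.7471.
Var(Ŷ) = 14561² · 3604.7471 = 7.6428829 × 10^11.

7.6429 × 10^11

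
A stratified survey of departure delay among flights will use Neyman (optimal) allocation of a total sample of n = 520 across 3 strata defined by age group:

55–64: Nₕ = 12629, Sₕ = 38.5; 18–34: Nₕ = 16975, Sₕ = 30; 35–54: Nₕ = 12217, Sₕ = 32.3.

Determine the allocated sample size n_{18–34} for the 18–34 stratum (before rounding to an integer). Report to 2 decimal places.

Neyman allocation: nₕ = n·NₕSₕ / Σⱼ NⱼSⱼ.
Σ NⱼSⱼ = 12629·38.5 + 16975·30 + 12217·32.3 = 1.3900756 × 10^6.
n_{18–34} = 520·16975·30 / (1.3900756 × 10^6) = 190.50.

190.50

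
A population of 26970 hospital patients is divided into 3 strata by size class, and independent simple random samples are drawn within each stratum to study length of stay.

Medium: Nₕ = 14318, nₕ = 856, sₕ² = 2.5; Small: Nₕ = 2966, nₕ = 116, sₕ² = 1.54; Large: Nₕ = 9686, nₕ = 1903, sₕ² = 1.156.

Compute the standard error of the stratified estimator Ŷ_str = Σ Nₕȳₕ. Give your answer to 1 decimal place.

849.1

Var(Ŷ_str) = Σₕ Nₕ²(1 − fₕ)sₕ²/nₕ.
Medium: 14318²·(1 − 856/14318)·2.5/856 = 562934.92.
Small: 2966²·(1 − 116/2966)·1.54/116 = 112222.19.
Large: 9686²·(1 − 1903/9686)·1.156/1903 = 45794.207.
Sum = 720951.32.
SE = √(720951.32) = 849.1.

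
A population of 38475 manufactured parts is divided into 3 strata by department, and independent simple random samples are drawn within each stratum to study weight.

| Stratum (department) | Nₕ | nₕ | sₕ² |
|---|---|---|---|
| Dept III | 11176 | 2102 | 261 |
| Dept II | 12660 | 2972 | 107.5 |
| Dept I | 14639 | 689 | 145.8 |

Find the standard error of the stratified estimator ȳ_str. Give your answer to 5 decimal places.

0.20173

Var(ȳ_str) = Σₕ Wₕ²(1 − fₕ)sₕ²/nₕ with Wₕ = Nₕ/N, N = 38475.
Dept III: Wₕ = 0.29047433; term = 0.29047433²·(1 − 0.18808160)·261/2102 = 0.0085062023.
Dept II: Wₕ = 0.32904483; term = 0.32904483²·(1 − 0.23475513)·107.5/2972 = 0.0029968861.
Dept I: Wₕ = 0.38048083; term = 0.38048083²·(1 − 0.04706606)·145.8/689 = 0.029192189.
Sum = 0.040695277.
SE = √(0.040695277) = 0.20173.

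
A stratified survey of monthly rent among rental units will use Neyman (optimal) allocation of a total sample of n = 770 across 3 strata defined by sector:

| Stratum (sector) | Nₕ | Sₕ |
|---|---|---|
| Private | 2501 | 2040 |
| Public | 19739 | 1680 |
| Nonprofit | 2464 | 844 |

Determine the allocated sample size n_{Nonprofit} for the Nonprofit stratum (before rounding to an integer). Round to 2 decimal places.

39.69

Neyman allocation: nₕ = n·NₕSₕ / Σⱼ NⱼSⱼ.
Σ NⱼSⱼ = 2501·2040 + 19739·1680 + 2464·844 = 4.0343176 × 10^7.
n_{Nonprofit} = 770·2464·844 / (4.0343176 × 10^7) = 39.69.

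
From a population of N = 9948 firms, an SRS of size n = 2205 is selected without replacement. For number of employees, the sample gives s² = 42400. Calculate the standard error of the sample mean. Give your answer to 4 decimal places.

Under SRS without replacement, Var(ȳ) = (1 − f)·s²/n with f = n/N = 2205/9948 = 0.22165259.
Var(ȳ) = (1 − 0.22165259)·42400/2205 = 0.77834741·19.229025 = 14.966862.
SE(ȳ) = √(14.966862) = 3.8687.

3.8687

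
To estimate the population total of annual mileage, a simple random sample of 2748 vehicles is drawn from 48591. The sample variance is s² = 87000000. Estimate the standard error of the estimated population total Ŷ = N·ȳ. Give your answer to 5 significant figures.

Var(Ŷ) = N²·Var(ȳ) = N²·(1 − n/N)·s²/n.
f = 2748/48591 = 0.05655368; Var(ȳ) = 0.94344632·87000000/2748 = 29868.934.
Var(Ŷ) = 48591² · 29868.934 = 7.05231 × 10^13.
SE(Ŷ) = √(7.05231 × 10^13) = 8.3978 × 10^6.

8.3978 × 10^6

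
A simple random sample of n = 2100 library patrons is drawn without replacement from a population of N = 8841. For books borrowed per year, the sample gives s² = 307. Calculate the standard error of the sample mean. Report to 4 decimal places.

0.3339

Under SRS without replacement, Var(ȳ) = (1 − f)·s²/n with f = n/N = 2100/8841 = 0.23752969.
Var(ȳ) = (1 − 0.23752969)·307/2100 = 0.76247031·0.14619048 = 0.1114659.
SE(ȳ) = √(0.1114659) = 0.3339.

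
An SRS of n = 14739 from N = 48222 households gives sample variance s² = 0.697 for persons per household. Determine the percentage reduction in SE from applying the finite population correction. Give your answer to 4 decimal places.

16.6723

f = n/N = 14739/48222 = 0.30564887.
SE_no-fpc = √(s²/n) = 0.0068767364; SE_fpc = √((1−f)s²/n) = 0.0057302286.
Ratio = √(1−f) = 0.83327734. Reduction = 100·(1 − 0.83327734) = 16.6723%.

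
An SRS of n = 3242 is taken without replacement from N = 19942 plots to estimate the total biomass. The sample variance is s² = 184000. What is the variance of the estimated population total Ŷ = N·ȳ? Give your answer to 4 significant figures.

Var(Ŷ) = N²·Var(ȳ) = N²·(1 − n/N)·s²/n.
f = 3242/19942 = 0.16257146; Var(ȳ) = 0.83742854·184000/3242 = 47.528332.
Var(Ŷ) = 19942² · 47.528332 = 1.8901227 × 10^10.

1.890 × 10^10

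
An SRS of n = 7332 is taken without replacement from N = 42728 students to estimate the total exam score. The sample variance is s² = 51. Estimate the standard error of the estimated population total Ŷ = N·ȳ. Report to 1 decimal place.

Var(Ŷ) = N²·Var(ȳ) = N²·(1 − n/N)·s²/n.
f = 7332/42728 = 0.17159708; Var(ȳ) = 0.82840292·51/7332 = 0.0057622134.
Var(Ŷ) = 42728² · 0.0057622134 = 1.0519969 × 10^7.
SE(Ŷ) = √(1.0519969 × 10^7) = 3243.5.

3243.5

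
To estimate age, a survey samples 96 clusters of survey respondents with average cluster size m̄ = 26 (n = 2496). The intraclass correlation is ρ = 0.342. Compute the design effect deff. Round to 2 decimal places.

deff = 1 + (26 − 1)·0.342 = 1 + 8.55 = 9.55.

9.55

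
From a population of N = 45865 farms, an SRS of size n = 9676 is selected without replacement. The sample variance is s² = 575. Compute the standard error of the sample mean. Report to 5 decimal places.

0.21654

Under SRS without replacement, Var(ȳ) = (1 − f)·s²/n with f = n/N = 9676/45865 = 0.21096697.
Var(ȳ) = (1 − 0.21096697)·575/9676 = 0.78903303·0.059425382 = 0.04688859.
SE(ȳ) = √(0.04688859) = 0.21654.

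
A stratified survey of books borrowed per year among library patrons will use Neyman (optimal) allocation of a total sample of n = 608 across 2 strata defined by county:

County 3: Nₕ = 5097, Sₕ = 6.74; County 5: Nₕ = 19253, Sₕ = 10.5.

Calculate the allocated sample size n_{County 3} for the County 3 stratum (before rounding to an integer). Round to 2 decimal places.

Neyman allocation: nₕ = n·NₕSₕ / Σⱼ NⱼSⱼ.
Σ NⱼSⱼ = 5097·6.74 + 19253·10.5 = 236510.28.
n_{County 3} = 608·5097·6.74 / 236510.28 = 88.31.

88.31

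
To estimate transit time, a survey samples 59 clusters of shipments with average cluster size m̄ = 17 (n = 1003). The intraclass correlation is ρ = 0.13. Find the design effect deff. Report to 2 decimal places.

3.08

deff = 1 + (17 − 1)·0.13 = 1 + 2.08 = 3.08.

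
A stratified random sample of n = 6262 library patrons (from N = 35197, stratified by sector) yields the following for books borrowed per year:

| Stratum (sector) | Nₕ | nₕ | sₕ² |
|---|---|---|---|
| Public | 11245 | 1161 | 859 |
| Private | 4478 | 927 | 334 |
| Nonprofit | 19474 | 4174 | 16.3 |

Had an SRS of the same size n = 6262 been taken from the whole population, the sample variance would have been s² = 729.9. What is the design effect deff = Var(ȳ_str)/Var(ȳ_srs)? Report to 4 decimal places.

0.7648

Var(ȳ_str) = Σ Wₕ²(1−fₕ)sₕ²/nₕ with Wₕ = Nₕ/35197:
  Public: (11245/35197)²·(1−1161/11245)·859/1161 = 0.067723898
  Private: (4478/35197)²·(1−927/4478)·334/927 = 0.0046247706
  Nonprofit: (19474/35197)²·(1−4174/19474)·16.3/4174 = 9.3922676 × 10^-4
  → Var(ȳ_str) = 0.073287895.
Var(ȳ_srs) = (1 − 6262/35197)·729.9/6262 = 0.095822642.
deff = 0.073287895 / 0.095822642 = 0.7648.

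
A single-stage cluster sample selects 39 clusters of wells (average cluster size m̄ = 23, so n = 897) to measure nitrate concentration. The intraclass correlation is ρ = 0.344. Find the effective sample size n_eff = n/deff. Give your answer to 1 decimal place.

deff = 1 + (23 − 1)·0.344 = 1 + 7.568 = 8.568.
n_eff = 897 / 8.568 = 104.7.

104.7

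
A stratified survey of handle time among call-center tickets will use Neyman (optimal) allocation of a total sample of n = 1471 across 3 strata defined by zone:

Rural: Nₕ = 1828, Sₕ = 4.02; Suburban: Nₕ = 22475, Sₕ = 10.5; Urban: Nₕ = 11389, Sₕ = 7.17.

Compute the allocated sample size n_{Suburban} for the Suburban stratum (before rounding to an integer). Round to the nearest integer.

1068

Neyman allocation: nₕ = n·NₕSₕ / Σⱼ NⱼSⱼ.
Σ NⱼSⱼ = 1828·4.02 + 22475·10.5 + 11389·7.17 = 324995.19.
n_{Suburban} = 1471·22475·10.5 / 324995.19 = 1068.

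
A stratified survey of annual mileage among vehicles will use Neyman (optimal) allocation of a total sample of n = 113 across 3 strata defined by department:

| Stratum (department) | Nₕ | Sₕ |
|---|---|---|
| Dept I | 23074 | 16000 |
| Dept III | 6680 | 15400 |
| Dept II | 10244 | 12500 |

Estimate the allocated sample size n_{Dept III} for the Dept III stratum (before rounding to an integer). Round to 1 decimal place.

19.4

Neyman allocation: nₕ = n·NₕSₕ / Σⱼ NⱼSⱼ.
Σ NⱼSⱼ = 23074·16000 + 6680·15400 + 10244·12500 = 6.00106 × 10^8.
n_{Dept III} = 113·6680·15400 / (6.00106 × 10^8) = 19.4.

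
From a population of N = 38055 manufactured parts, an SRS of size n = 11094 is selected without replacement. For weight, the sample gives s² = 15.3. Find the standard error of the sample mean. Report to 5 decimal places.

Under SRS without replacement, Var(ȳ) = (1 − f)·s²/n with f = n/N = 11094/38055 = 0.29152542.
Var(ȳ) = (1 − 0.29152542)·15.3/11094 = 0.70847458·0.0013791239 = 9.7707419 × 10^-4.
SE(ȳ) = √(9.7707419 × 10^-4) = 0.03126.

0.03126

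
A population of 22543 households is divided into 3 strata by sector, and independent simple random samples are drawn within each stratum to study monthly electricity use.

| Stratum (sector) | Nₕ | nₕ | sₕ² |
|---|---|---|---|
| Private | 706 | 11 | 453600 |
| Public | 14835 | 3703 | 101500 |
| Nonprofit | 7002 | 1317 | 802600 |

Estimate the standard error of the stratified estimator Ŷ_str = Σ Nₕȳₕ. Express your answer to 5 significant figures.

221400

Var(Ŷ_str) = Σₕ Nₕ²(1 − fₕ)sₕ²/nₕ.
Private: 706²·(1 − 11/706)·453600/11 = 2.0233447 × 10^10.
Public: 14835²·(1 − 3703/14835)·101500/3703 = 4.52661 × 10^9.
Nonprofit: 7002²·(1 − 1317/7002)·802600/1317 = 2.4258612 × 10^10.
Sum = 4.9018669 × 10^10.
SE = √(4.9018669 × 10^10) = 221400.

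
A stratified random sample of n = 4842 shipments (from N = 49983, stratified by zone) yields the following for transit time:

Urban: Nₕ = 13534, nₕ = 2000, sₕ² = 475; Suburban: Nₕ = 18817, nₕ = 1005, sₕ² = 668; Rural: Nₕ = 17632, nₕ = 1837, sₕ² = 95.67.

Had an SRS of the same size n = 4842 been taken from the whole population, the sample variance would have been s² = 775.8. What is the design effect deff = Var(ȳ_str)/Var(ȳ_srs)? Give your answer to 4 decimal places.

0.7589

Var(ȳ_str) = Σ Wₕ²(1−fₕ)sₕ²/nₕ with Wₕ = Nₕ/49983:
  Urban: (13534/49983)²·(1−2000/13534)·475/2000 = 0.014839699
  Suburban: (18817/49983)²·(1−1005/18817)·668/1005 = 0.089172067
  Rural: (17632/49983)²·(1−1837/17632)·95.67/1837 = 0.0058055476
  → Var(ȳ_str) = 0.10981731.
Var(ȳ_srs) = (1 − 4842/49983)·775.8/4842 = 0.14470177.
deff = 0.10981731 / 0.14470177 = 0.7589.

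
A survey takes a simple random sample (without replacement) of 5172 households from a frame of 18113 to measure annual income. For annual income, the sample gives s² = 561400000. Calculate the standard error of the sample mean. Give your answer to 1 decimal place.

278.5

Under SRS without replacement, Var(ȳ) = (1 − f)·s²/n with f = n/N = 5172/18113 = 0.28554077.
Var(ȳ) = (1 − 0.28554077)·561400000/5172 = 0.71445923·108546.02 = 77551.704.
SE(ȳ) = √(77551.704) = 278.5.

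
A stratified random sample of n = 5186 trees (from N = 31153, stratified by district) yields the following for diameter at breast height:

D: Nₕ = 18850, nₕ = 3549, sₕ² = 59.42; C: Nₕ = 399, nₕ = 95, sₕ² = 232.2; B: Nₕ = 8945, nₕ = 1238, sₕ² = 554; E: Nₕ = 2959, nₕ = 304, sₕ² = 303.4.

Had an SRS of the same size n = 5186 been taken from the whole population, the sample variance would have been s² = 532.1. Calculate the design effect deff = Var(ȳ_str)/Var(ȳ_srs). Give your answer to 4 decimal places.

0.5279

Var(ȳ_str) = Σ Wₕ²(1−fₕ)sₕ²/nₕ with Wₕ = Nₕ/31153:
  D: (18850/31153)²·(1−3549/18850)·59.42/3549 = 0.0049757445
  C: (399/31153)²·(1−95/399)·232.2/95 = 3.054818 × 10^-4
  B: (8945/31153)²·(1−1238/8945)·554/1238 = 0.031787405
  E: (2959/31153)²·(1−304/2959)·303.4/304 = 0.0080788907
  → Var(ȳ_str) = 0.045147522.
Var(ȳ_srs) = (1 − 5186/31153)·532.1/5186 = 0.085522945.
deff = 0.045147522 / 0.085522945 = 0.5279.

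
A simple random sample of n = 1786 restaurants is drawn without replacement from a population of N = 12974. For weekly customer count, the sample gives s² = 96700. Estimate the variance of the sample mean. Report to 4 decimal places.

Under SRS without replacement, Var(ȳ) = (1 − f)·s²/n with f = n/N = 1786/12974 = 0.13765994.
Var(ȳ) = (1 − 0.13765994)·96700/1786 = 0.86234006·54.143337 = 46.689969.

46.6900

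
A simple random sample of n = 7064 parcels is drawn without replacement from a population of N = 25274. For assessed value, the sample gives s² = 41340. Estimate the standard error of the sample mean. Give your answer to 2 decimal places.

Under SRS without replacement, Var(ȳ) = (1 − f)·s²/n with f = n/N = 7064/25274 = 0.27949672.
Var(ȳ) = (1 − 0.27949672)·41340/7064 = 0.72050328·5.8522084 = 4.2165354.
SE(ȳ) = √(4.2165354) = 2.05.

2.05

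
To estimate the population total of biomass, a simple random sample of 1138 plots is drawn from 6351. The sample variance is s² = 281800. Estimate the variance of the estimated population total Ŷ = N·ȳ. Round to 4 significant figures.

Var(Ŷ) = N²·Var(ȳ) = N²·(1 − n/N)·s²/n.
f = 1138/6351 = 0.17918438; Var(ȳ) = 0.82081562·281800/1138 = 203.25645.
Var(Ŷ) = 6351² · 203.25645 = 8.1983898 × 10^9.

8.198 × 10^9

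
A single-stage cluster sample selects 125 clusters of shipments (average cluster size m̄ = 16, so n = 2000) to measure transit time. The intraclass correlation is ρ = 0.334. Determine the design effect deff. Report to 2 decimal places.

6.01

deff = 1 + (16 − 1)·0.334 = 1 + 5.01 = 6.01.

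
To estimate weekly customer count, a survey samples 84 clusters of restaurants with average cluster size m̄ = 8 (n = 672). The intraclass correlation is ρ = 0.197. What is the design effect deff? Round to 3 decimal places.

deff = 1 + (8 − 1)·0.197 = 1 + 1.379 = 2.379.

2.379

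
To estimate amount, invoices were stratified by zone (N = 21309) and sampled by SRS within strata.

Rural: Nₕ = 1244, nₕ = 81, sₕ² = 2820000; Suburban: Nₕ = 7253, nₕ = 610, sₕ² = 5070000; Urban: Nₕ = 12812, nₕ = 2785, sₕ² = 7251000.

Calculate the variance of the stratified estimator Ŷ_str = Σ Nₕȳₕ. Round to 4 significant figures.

Var(Ŷ_str) = Σₕ Nₕ²(1 − fₕ)sₕ²/nₕ.
Rural: 1244²·(1 − 81/1244)·2820000/81 = 5.0369099 × 10^10.
Suburban: 7253²·(1 − 610/7253)·5070000/610 = 4.0046084 × 10^11.
Urban: 12812²·(1 − 2785/12812)·7251000/2785 = 3.3447268 × 10^11.
Sum = 7.8530262 × 10^11.

7.853 × 10^11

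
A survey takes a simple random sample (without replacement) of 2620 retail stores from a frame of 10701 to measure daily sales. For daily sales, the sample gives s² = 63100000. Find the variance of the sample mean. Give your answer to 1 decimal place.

18187.3

Under SRS without replacement, Var(ȳ) = (1 − f)·s²/n with f = n/N = 2620/10701 = 0.24483693.
Var(ȳ) = (1 − 0.24483693)·63100000/2620 = 0.75516307·24083.969 = 18187.324.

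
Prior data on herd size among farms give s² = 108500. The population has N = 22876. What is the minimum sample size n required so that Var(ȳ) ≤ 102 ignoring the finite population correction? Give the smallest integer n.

1064

Without fpc, n₀ = s²/D = 108500/102 = 1063.7255.
Rounding up, n = 1064.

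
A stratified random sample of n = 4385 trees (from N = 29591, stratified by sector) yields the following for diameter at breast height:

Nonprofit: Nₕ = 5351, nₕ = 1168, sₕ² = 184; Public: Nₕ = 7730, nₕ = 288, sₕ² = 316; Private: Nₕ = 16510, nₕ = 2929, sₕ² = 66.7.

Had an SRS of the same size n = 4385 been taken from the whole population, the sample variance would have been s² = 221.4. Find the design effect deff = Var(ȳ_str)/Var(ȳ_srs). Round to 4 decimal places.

Var(ȳ_str) = Σ Wₕ²(1−fₕ)sₕ²/nₕ with Wₕ = Nₕ/29591:
  Nonprofit: (5351/29591)²·(1−1168/5351)·184/1168 = 0.0040269711
  Public: (7730/29591)²·(1−288/7730)·316/288 = 0.072084928
  Private: (16510/29591)²·(1−2929/16510)·66.7/2929 = 0.0058313083
  → Var(ȳ_str) = 0.081943207.
Var(ȳ_srs) = (1 − 4385/29591)·221.4/4385 = 0.043008303.
deff = 0.081943207 / 0.043008303 = 1.9053.

1.9053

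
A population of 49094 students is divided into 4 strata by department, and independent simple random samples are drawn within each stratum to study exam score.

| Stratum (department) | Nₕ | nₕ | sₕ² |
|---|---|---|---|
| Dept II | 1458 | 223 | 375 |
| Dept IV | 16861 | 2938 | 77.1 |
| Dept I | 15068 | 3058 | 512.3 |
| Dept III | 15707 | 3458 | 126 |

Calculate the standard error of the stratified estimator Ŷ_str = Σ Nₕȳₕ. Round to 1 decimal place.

Var(Ŷ_str) = Σₕ Nₕ²(1 − fₕ)sₕ²/nₕ.
Dept II: 1458²·(1 − 223/1458)·375/223 = 3.0279652 × 10^6.
Dept IV: 16861²·(1 − 2938/16861)·77.1/2938 = 6.1605394 × 10^6.
Dept I: 15068²·(1 − 3058/15068)·512.3/3058 = 3.0316949 × 10^7.
Dept III: 15707²·(1 − 3458/15707)·126/3458 = 7.0103457 × 10^6.
Sum = 4.6515799 × 10^7.
SE = √(4.6515799 × 10^7) = 6820.2.

6820.2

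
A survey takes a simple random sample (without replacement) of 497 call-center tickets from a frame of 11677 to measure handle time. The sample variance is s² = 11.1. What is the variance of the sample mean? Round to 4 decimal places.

0.0214

Under SRS without replacement, Var(ȳ) = (1 − f)·s²/n with f = n/N = 497/11677 = 0.04256230.
Var(ȳ) = (1 − 0.04256230)·11.1/497 = 0.95743770·0.022334004 = 0.021383417.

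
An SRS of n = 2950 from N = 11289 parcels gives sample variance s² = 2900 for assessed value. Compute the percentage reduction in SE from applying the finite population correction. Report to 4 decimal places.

14.0533

f = n/N = 2950/11289 = 0.26131633.
SE_no-fpc = √(s²/n) = 0.99148921; SE_fpc = √((1−f)s²/n) = 0.85215234.
Ratio = √(1−f) = 0.85946709. Reduction = 100·(1 − 0.85946709) = 14.0533%.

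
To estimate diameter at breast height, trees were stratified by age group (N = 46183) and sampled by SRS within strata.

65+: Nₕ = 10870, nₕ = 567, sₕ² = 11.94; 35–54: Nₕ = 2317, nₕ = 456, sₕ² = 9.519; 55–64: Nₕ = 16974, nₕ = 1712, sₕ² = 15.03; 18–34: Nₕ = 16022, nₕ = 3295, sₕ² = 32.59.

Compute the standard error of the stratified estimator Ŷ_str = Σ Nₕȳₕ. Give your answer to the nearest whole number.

2596

Var(Ŷ_str) = Σₕ Nₕ²(1 − fₕ)sₕ²/nₕ.
65+: 10870²·(1 − 567/10870)·11.94/567 = 2.358384 × 10^6.
35–54: 2317²·(1 − 456/2317)·9.519/456 = 90011.685.
55–64: 16974²·(1 − 1712/16974)·15.03/1712 = 2.2743163 × 10^6.
18–34: 16022²·(1 − 3295/16022)·32.59/3295 = 2.0168412 × 10^6.
Sum = 6.7395532 × 10^6.
SE = √(6.7395532 × 10^6) = 2596.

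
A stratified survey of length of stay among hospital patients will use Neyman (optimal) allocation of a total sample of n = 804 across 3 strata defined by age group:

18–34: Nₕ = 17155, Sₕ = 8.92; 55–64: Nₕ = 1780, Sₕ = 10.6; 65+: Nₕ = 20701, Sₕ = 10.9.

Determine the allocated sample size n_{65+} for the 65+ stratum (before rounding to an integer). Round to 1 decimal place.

Neyman allocation: nₕ = n·NₕSₕ / Σⱼ NⱼSⱼ.
Σ NⱼSⱼ = 17155·8.92 + 1780·10.6 + 20701·10.9 = 397531.5.
n_{65+} = 804·20701·10.9 / 397531.5 = 456.4.

456.4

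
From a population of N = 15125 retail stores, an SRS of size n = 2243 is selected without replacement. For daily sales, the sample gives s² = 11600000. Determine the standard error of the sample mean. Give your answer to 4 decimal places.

Under SRS without replacement, Var(ȳ) = (1 − f)·s²/n with f = n/N = 2243/15125 = 0.14829752.
Var(ȳ) = (1 − 0.14829752)·11600000/2243 = 0.85170248·5171.6451 = 4404.703.
SE(ȳ) = √(4404.703) = 66.3679.

66.3679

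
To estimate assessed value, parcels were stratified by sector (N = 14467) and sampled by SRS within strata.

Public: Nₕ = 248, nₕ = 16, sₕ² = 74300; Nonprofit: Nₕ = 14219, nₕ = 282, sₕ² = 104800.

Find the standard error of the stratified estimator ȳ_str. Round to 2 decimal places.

Var(ȳ_str) = Σₕ Wₕ²(1 − fₕ)sₕ²/nₕ with Wₕ = Nₕ/N, N = 14467.
Public: Wₕ = 0.01714246; term = 0.01714246²·(1 − 0.06451613)·74300/16 = 1.2765903.
Nonprofit: Wₕ = 0.98285754; term = 0.98285754²·(1 − 0.01983262)·104800/282 = 351.87918.
Sum = 353.15577.
SE = √(353.15577) = 18.79.

18.79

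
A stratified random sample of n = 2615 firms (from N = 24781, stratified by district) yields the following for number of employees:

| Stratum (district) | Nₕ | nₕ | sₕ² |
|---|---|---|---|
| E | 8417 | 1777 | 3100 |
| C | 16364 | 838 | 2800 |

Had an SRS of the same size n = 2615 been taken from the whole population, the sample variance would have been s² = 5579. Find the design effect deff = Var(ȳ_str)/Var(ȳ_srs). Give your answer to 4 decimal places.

Var(ȳ_str) = Σ Wₕ²(1−fₕ)sₕ²/nₕ with Wₕ = Nₕ/24781:
  E: (8417/24781)²·(1−1777/8417)·3100/1777 = 0.15876765
  C: (16364/24781)²·(1−838/16364)·2800/838 = 1.3823735
  → Var(ȳ_str) = 1.5411412.
Var(ȳ_srs) = (1 − 2615/24781)·5579/2615 = 1.9083286.
deff = 1.5411412 / 1.9083286 = 0.8076.

0.8076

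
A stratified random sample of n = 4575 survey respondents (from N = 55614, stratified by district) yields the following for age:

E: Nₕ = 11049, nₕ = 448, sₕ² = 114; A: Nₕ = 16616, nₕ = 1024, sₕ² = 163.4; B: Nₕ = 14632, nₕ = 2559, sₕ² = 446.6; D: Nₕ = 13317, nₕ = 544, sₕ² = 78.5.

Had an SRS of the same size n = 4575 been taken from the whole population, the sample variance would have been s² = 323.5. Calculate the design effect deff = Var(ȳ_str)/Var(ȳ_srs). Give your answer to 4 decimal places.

Var(ȳ_str) = Σ Wₕ²(1−fₕ)sₕ²/nₕ with Wₕ = Nₕ/55614:
  E: (11049/55614)²·(1−448/11049)·114/448 = 0.0096367009
  A: (16616/55614)²·(1−1024/16616)·163.4/1024 = 0.013366329
  B: (14632/55614)²·(1−2559/14632)·446.6/2559 = 0.0099677942
  D: (13317/55614)²·(1−544/13317)·78.5/544 = 0.0079360026
  → Var(ȳ_str) = 0.040906827.
Var(ȳ_srs) = (1 − 4575/55614)·323.5/4575 = 0.064893502.
deff = 0.040906827 / 0.064893502 = 0.6304.

0.6304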